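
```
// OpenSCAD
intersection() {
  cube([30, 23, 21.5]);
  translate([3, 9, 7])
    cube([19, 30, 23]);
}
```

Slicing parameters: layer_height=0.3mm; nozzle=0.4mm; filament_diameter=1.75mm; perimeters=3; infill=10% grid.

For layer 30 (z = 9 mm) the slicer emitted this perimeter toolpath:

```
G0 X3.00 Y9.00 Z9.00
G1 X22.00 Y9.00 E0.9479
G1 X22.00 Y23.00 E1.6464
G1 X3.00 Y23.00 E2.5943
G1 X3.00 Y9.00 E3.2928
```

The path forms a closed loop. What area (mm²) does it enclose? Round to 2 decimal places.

266.00 mm²

Apply the shoelace formula to the sequence of (X, Y) vertices; enclosed area = 266.00 mm².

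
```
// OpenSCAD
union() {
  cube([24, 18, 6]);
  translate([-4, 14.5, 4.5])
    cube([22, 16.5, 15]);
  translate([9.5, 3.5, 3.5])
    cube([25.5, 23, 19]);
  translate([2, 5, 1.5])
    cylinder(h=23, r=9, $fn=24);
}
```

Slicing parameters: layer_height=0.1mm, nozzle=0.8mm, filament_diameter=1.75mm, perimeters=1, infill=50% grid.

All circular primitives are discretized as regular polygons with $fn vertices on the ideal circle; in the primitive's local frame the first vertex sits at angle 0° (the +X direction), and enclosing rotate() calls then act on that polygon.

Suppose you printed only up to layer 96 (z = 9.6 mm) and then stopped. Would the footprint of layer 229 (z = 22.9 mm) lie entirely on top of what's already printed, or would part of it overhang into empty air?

entirely on top

Compare the two slices. At z = 9.6: the cube does not reach this height (z outside [0, 6]); the cube at (-4, 14.5) is present — its section is the full 22×16.5 rectangle (area 363.00 mm²); the cube at (9.5, 3.5) (footprint 25.5×23) is included at this height (area 586.50 mm²); the r=9 cylinder at (2, 5) gives a regular 24-gon of circumradius 9 (constant along its height) (area = (24/2)·9.000²·sin(360°/24) = 251.57 mm²); Combining (union): the regions partially overlap — summed areas 1201.07 mm² minus the doubly-counted overlap 108.91 mm² gives 1092.16 mm² — area = 1092.16 mm². At z = 22.9: the cube is absent (z outside [0, 6]); the cube at (-4, 14.5) is absent (z outside [4.5, 19.5]); the cube at (9.5, 3.5) does not reach this height (z outside [3.5, 22.5]); the r=9 cylinder at (2, 5) contributes a regular 24-gon of circumradius 9 (area = (24/2)·9.000²·sin(360°/24) = 251.57 mm²); Taking the union: only the r=9 cylinder at (2, 5) is present, so the union is just that shape — area = 251.57 mm². Checking containment: the cross-section at z = 22.9 is a subset of the cross-section at z = 9.6.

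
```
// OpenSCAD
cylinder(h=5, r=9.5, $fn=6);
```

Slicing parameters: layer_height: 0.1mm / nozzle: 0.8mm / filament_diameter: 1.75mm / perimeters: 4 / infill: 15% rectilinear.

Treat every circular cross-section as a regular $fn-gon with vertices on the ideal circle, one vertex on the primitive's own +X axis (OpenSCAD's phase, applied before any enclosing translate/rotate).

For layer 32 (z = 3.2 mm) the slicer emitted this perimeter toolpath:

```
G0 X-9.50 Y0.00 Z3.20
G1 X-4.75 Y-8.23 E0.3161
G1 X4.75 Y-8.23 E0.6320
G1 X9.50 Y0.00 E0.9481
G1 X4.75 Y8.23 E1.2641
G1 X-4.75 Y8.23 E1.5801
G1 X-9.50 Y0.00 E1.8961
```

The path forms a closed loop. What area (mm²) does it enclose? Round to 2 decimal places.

234.56 mm²

Apply the shoelace formula to the sequence of (X, Y) vertices; enclosed area = 234.56 mm².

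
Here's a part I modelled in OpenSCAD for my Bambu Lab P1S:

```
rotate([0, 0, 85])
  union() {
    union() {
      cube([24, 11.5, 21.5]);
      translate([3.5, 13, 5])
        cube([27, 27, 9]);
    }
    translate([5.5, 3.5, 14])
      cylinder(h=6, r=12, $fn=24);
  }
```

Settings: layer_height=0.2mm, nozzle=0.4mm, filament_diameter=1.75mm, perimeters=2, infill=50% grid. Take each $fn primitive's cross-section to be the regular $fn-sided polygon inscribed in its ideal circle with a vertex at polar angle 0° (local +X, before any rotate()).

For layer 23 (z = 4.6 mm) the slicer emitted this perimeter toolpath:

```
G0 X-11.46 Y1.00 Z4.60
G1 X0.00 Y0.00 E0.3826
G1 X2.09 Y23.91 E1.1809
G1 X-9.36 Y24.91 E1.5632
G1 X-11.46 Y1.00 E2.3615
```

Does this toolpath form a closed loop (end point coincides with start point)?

yes

Start point (G0): (-11.46, 1.00). End point (last G1): the path returns to the start — closed.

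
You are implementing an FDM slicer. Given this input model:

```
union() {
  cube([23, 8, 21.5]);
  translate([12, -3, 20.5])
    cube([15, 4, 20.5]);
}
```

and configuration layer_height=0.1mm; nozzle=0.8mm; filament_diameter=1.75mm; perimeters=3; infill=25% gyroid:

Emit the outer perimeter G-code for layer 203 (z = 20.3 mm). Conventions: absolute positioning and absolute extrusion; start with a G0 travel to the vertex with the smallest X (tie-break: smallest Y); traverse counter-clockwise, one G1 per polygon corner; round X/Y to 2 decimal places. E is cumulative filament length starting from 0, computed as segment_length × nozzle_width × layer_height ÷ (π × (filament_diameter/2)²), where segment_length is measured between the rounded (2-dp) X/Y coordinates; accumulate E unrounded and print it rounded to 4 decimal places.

At z = 20.3 mm: the cube is present — its section is the full 23×8 rectangle; the cube at (12, -3) does not reach this height (z outside [20.5, 41]); Taking the union: only the 23×8 cube is present, so the union is just that shape — 1 connected region. The outline is a single polygon with 4 vertices. Extrusion per mm of travel: 0.8 × 0.1 / (π × 0.875²) = 0.033260. Accumulating E over each segment gives final E = 2.0621.

G0 X0.00 Y0.00 Z20.30
G1 X23.00 Y0.00 E0.7650
G1 X23.00 Y8.00 E1.0311
G1 X0.00 Y8.00 E1.7960
G1 X0.00 Y0.00 E2.0621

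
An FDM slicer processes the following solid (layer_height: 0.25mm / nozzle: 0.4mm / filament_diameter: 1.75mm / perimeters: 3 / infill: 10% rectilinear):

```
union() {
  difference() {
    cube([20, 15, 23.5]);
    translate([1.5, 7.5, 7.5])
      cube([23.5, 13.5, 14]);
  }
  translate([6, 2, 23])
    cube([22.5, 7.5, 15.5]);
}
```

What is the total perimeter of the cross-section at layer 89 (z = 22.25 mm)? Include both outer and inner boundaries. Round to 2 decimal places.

At z = 22.25 mm: the cube is present — its section is the full 20×15 rectangle (perimeter 70.00 mm); the cube at (1.5, 7.5) is not intersected at this z (z outside [7.5, 21.5]); Subtracting the remaining from the first: none of the subtracted shapes is present at this height, so the 20×15 cube is unchanged — boundary = 70.00 mm; the cube at (6, 2) is not intersected at this z (z outside [23, 38.5]); Merging all regions: only that combined region is present, so the union is just that shape — boundary = 70.00 mm. Overall, the cross-section is a single solid region. Total boundary length (outer) = 70.00 mm.

70.00 mm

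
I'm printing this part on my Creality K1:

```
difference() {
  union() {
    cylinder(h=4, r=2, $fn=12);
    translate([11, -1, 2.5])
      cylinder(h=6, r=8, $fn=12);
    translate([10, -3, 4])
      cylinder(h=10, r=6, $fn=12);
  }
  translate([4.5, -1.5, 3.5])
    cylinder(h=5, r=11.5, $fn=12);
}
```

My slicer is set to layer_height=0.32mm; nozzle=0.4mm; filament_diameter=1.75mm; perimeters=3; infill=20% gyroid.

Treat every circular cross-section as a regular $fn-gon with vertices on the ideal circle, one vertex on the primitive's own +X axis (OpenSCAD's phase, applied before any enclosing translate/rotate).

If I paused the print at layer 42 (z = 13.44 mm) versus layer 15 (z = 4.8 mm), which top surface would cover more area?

layer 42 (z = 13.44 mm)

Layer 42 (z = 13.44): the cylinder is not intersected at this z (z outside [0, 4]); the cylinder at (11, -1) is not intersected at this z (z outside [2.5, 8.5]); the cylinder at (10, -3): section is a regular 12-gon, circumradius r=6 (area = (12/2)·6.000²·sin(360°/12) = 108.00 mm²); Taking the union: only the r=6 cylinder at (10, -3) is present, so the union is just that shape — area = 108.00 mm²; the cylinder at (4.5, -1.5) is not intersected at this z (z outside [3.5, 8.5]); Taking the first minus the rest: none of the subtracted shapes is present at this height, so the result so far is unchanged — area = 108.00 mm². So its area = 108.00 mm². Layer 15 (z = 4.8): the cylinder is not intersected at this z (z outside [0, 4]); the r=8 cylinder at (11, -1) gives a regular 12-gon of circumradius 8 (constant along its height) (area = (12/2)·8.000²·sin(360°/12) = 192.00 mm²); the r=6 cylinder at (10, -3) contributes a regular 12-gon of circumradius 6 (area = (12/2)·6.000²·sin(360°/12) = 108.00 mm²); Combining (union): the regions partially overlap — summed areas 300.00 mm² minus the doubly-counted overlap 106.53 mm² gives 193.47 mm² — area = 193.47 mm²; the r=11.5 cylinder at (4.5, -1.5) gives a regular 12-gon of circumradius 11.5 (constant along its height) (area = (12/2)·11.500²·sin(360°/12) = 396.75 mm²); Taking the first minus the rest: starting from the result so far (193.47 mm²), the r=11.5 cylinder at (4.5, -1.5) partially overlaps it — only the 155.74 mm² overlap (of its 396.75 mm²) is removed, clipping the outline — area = 37.73 mm². So its area = 37.73 mm². Layer 42 is larger (108.00 vs 37.73 mm²).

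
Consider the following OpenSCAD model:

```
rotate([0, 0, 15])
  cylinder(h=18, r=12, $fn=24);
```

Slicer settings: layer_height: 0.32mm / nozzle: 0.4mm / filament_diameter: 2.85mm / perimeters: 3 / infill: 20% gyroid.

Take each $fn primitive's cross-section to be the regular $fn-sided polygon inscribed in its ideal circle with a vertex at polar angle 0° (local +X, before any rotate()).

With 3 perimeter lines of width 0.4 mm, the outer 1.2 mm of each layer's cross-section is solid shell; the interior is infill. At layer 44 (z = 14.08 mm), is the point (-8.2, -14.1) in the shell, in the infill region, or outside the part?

outside

At z = 14.08 mm: the r=12 cylinder gives a regular 24-gon of circumradius 12 (constant along its height); (whole slice rotated 15° about Z — lengths, areas and connectivity unchanged). Overall, the cross-section is a single solid region. Undo the 15° rotation: the query point maps to (-11.570, -11.497) in the un-rotated model frame. The nearest boundary edge runs (-10.39, -6.00)→(-8.49, -8.49); distance from the point to it = 4.31 mm. The point is not inside any of the regions above, so it lies outside the cross-section (4.31 mm from the nearest boundary).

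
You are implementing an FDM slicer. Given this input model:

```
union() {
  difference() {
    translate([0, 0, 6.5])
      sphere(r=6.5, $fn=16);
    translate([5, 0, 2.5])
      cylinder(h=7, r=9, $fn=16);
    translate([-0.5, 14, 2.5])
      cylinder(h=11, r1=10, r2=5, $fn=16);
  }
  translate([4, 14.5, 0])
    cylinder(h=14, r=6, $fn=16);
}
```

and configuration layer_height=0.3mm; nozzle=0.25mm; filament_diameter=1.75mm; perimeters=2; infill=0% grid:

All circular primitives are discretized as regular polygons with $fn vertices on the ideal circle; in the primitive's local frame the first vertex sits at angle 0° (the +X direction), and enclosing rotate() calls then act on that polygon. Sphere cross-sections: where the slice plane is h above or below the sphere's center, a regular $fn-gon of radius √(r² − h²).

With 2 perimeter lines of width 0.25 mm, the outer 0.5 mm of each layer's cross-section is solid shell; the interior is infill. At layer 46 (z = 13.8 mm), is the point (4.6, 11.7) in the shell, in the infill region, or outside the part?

infill

At z = 13.8 mm: the sphere is not intersected at this z (|z−center|=7.300 > r=6.5); the cylinder at (5, 0) is absent (z outside [2.5, 9.5]); the cone at (-0.5, 14) does not reach this height (z outside [2.5, 13.5]); Subtracting the remaining from the first: the first operand is absent here, so nothing remains; the r=6 cylinder at (4, 14.5) contributes a regular 16-gon of circumradius 6; Combining (union): only the r=6 cylinder at (4, 14.5) is present, so the union is just that shape — 1 connected region. Overall, the cross-section is a single solid region. The nearest boundary edge runs (4.00, 8.50)→(6.30, 8.96); distance from the point to it = 3.02 mm. The point is inside the cross-section and 3.02 mm from the nearest boundary — more than the 0.5 mm shell width (2 × 0.25), so it's in the infill interior.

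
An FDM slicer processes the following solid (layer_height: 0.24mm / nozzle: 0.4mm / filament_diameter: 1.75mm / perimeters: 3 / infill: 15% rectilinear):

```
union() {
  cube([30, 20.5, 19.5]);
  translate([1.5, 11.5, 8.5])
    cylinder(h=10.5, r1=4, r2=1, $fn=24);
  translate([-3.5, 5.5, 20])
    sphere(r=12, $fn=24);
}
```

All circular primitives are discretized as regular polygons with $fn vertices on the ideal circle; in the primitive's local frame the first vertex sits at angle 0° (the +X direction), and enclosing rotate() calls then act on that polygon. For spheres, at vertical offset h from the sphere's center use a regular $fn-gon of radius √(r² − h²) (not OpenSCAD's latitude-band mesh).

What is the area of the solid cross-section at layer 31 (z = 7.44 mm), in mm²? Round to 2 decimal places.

At z = 7.44 mm: the cube (footprint 30×20.5) is included at this height (area 615.00 mm²); the cone at (1.5, 11.5) does not reach this height (z outside [8.5, 19]); the sphere at (-3.5, 5.5) is absent (|z−center|=12.560 > r=12); Taking the union: only the 30×20.5 cube is present, so the union is just that shape — area = 615.00 mm². Overall, the cross-section is a single solid region. Net area = 615.00 mm².

615.00 mm²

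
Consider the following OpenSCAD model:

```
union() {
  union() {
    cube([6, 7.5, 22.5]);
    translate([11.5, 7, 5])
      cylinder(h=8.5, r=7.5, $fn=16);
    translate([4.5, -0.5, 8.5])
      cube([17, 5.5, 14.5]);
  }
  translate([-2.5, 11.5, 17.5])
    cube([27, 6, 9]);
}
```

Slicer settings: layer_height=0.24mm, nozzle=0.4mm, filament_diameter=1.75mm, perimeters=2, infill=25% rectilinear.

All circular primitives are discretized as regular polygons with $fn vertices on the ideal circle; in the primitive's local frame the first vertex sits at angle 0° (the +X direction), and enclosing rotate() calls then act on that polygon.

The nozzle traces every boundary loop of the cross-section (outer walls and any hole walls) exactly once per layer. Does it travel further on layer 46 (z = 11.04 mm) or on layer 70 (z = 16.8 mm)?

Layer 46 (z = 11.04): the 6×7.5 cube contributes its full rectangle (perimeter 27.00 mm); the r=7.5 cylinder at (11.5, 7) contributes a regular 16-gon of circumradius 7.5 (perimeter = 2·16·7.500·sin(180°/16) = 46.82 mm); the cube at (4.5, -0.5) (footprint 17×5.5) is included at this height (perimeter 45.00 mm); Taking the union: the regions partially overlap (shared area 68.98 mm²), so the edge portions inside another operand are dropped and the merged outline is re-measured after clipping — boundary = 66.94 mm; the cube at (-2.5, 11.5) does not reach this height (z outside [17.5, 26.5]); Combining (union): only the result so far is present, so the union is just that shape — boundary = 66.94 mm. So its perimeter = 66.94 mm. Layer 70 (z = 16.8): the cube (footprint 6×7.5) is included at this height (perimeter 27.00 mm); the cylinder at (11.5, 7) is not intersected at this z (z outside [5, 13.5]); the 17×5.5 cube at (4.5, -0.5) contributes its full rectangle (perimeter 45.00 mm); Taking the union: the regions partially overlap (shared area 7.50 mm²), so the edge portions inside another operand are dropped and the merged outline is re-measured after clipping — boundary = 59.00 mm; the cube at (-2.5, 11.5) is absent (z outside [17.5, 26.5]); Combining (union): only the result so far is present, so the union is just that shape — boundary = 59.00 mm. So its perimeter = 59.00 mm. Layer 46 is larger (66.94 vs 59.00 mm).

layer 46 (z = 11.04 mm)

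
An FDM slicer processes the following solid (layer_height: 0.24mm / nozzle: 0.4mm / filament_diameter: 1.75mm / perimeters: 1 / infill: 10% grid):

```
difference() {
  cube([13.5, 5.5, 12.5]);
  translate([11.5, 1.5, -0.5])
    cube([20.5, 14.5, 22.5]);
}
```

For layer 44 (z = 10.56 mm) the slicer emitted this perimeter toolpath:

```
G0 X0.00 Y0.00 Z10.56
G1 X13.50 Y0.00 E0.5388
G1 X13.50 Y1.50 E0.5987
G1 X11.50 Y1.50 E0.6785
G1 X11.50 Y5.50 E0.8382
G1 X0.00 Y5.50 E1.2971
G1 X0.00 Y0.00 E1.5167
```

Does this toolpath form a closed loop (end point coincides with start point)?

Start point (G0): (0.00, 0.00). End point (last G1): the path returns to the start — closed.

yes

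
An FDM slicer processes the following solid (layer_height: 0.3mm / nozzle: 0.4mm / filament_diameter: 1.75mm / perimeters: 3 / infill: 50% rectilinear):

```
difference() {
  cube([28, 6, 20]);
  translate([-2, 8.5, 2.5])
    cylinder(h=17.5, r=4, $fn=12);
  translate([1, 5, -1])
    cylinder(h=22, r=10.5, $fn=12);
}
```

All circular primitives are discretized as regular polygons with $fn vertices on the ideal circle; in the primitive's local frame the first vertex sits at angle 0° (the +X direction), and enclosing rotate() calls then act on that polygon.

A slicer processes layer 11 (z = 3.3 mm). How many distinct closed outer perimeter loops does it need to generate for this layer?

At z = 3.3 mm: the cube is present — its section is the full 28×6 rectangle; the cylinder at (-2, 8.5): section is a regular 12-gon, circumradius r=4; the r=10.5 cylinder at (1, 5) gives a regular 12-gon of circumradius 10.5 (constant along its height); Taking the first minus the rest: starting from the 28×6 cube, the r=4 cylinder at (-2, 8.5) partially overlaps it — only the 0.46 mm² overlap (of its 48.00 mm²) is removed, clipping the outline; the r=10.5 cylinder at (1, 5) partially overlaps it — only the 65.05 mm² overlap (of its 330.75 mm²) is removed, clipping the outline — 1 connected region. The result has 1 disconnected region.

1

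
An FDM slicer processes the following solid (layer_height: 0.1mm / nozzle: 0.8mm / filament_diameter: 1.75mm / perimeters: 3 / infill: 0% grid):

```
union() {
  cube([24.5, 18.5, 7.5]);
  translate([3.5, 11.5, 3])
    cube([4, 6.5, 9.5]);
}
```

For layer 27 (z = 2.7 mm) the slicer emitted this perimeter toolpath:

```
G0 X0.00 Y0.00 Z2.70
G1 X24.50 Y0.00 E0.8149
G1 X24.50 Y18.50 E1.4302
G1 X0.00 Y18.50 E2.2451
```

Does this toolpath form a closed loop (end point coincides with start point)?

Start point (G0): (0.00, 0.00). End point (last G1): the path does not return to the start — open.

no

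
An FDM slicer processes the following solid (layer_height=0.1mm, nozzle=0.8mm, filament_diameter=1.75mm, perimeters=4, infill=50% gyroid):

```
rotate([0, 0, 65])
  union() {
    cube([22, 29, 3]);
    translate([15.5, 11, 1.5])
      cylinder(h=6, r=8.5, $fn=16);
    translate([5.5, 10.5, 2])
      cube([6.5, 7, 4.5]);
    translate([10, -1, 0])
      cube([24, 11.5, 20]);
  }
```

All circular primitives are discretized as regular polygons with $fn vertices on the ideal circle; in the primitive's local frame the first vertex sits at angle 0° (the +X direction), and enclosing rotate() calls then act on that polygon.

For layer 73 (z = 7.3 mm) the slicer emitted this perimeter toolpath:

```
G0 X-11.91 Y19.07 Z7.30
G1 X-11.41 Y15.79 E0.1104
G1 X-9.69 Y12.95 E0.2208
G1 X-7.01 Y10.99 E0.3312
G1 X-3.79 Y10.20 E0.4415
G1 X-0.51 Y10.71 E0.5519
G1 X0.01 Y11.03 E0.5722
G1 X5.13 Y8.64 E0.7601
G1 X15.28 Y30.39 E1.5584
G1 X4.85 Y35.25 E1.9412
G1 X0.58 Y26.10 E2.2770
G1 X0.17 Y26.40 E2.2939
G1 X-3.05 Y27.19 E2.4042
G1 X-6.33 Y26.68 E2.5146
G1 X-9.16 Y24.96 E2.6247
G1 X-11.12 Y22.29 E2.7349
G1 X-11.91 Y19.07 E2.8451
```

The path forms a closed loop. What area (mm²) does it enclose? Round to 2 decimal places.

406.39 mm²

Apply the shoelace formula to the sequence of (X, Y) vertices; enclosed area = 406.39 mm².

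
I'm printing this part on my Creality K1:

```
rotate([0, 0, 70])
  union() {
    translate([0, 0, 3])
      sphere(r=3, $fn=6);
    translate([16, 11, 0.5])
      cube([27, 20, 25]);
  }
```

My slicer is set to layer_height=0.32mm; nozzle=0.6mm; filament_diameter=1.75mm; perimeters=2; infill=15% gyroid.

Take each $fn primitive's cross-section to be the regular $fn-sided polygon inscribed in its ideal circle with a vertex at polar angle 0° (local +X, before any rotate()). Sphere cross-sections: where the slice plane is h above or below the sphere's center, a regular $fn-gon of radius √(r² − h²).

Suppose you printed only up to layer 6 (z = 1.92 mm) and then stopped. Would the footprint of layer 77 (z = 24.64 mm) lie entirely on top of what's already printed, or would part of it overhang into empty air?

Compare the two slices. At z = 1.92: the sphere: section is a regular 6-gon, circumradius = √(r²−h²) = √(3²−1.08²) = 2.799 (area = (6/2)·2.799²·sin(360°/6) = 20.35 mm²); the cube at (16, 11) (footprint 27×20) is included at this height (area 540.00 mm²); Taking the union: the 2 present regions are separate (no shared area or edge), so areas and boundary lengths simply add and each stays a separate island — area = 560.35 mm²; (whole slice rotated 70° about Z — lengths, areas and connectivity unchanged). At z = 24.64: the sphere is not intersected at this z (|z−center|=21.640 > r=3); the 27×20 cube at (16, 11) contributes its full rectangle (area 540.00 mm²); Taking the union: only the 27×20 cube at (16, 11) is present, so the union is just that shape — area = 540.00 mm²; (rotated 70° about Z; rotation is an isometry so areas/perimeters/island counts are preserved). Checking containment: the cross-section at z = 24.64 is a subset of the cross-section at z = 1.92.

entirely on top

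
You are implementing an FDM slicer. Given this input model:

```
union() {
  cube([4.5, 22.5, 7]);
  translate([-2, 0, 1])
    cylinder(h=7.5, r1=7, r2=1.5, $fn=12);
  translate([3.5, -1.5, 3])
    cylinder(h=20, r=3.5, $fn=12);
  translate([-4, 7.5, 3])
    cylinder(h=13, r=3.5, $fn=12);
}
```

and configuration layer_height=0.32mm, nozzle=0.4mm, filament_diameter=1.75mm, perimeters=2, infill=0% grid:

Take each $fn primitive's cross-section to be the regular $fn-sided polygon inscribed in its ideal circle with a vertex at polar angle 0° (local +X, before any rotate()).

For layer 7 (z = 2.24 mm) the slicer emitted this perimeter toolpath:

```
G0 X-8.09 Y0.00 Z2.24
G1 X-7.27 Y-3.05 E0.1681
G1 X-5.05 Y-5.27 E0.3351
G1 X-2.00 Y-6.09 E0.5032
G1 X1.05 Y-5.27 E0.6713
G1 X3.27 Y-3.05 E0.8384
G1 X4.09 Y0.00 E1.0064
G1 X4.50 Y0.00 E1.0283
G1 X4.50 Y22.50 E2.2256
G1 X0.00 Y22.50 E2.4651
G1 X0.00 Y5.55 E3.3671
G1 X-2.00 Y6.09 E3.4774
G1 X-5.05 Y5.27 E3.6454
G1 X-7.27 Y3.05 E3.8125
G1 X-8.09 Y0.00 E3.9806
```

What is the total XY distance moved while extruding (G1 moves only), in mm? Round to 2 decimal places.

Sum the Euclidean lengths of each G1 segment: total = 74.80 mm.

74.80 mm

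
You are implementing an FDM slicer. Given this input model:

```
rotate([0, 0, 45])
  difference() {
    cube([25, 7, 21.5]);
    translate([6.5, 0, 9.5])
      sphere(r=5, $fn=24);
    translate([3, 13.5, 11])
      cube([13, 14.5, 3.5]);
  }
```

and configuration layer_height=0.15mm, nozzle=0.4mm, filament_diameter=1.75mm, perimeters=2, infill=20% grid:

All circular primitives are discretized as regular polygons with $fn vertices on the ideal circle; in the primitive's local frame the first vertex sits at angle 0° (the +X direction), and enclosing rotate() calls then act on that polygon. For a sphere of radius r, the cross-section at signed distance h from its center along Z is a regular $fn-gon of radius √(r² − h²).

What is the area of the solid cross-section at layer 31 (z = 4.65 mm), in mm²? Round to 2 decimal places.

At z = 4.65 mm: the cube (footprint 25×7) is included at this height (area 175.00 mm²); the sphere at (6.5, 0): section is a regular 24-gon, circumradius = √(r²−h²) = √(5²−4.85²) = 1.216 (area = (24/2)·1.216²·sin(360°/24) = 4.59 mm²); the cube at (3, 13.5) does not reach this height (z outside [11, 14.5]); Subtracting the remaining from the first: starting from the 25×7 cube (175.00 mm²), the r=5 sphere at (6.5, 0) partially overlaps it — only the 2.29 mm² overlap (of its 4.59 mm²) is removed, clipping the outline — area = 172.71 mm²; (whole slice rotated 45° about Z — lengths, areas and connectivity unchanged). Overall, the cross-section is a single solid region. Net area = 172.71 mm².

172.71 mm²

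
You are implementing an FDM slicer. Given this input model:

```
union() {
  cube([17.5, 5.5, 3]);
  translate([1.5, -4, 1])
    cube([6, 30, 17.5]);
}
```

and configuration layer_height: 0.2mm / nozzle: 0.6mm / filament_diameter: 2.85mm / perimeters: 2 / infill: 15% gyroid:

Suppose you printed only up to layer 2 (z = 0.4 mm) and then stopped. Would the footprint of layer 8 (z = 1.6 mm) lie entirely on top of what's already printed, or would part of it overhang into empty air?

part overhangs

Compare the two slices. At z = 0.4: the cube (footprint 17.5×5.5) is included at this height (area 96.25 mm²); the cube at (1.5, -4) does not reach this height (z outside [1, 18.5]); Taking the union: only the 17.5×5.5 cube is present, so the union is just that shape — area = 96.25 mm². At z = 1.6: the cube is present — its section is the full 17.5×5.5 rectangle (area 96.25 mm²); the cube at (1.5, -4) is present — its section is the full 6×30 rectangle (area 180.00 mm²); Combining (union): the regions partially overlap — summed areas 276.25 mm² minus the doubly-counted overlap 33.00 mm² gives 243.25 mm² — area = 243.25 mm². Checking containment: at z = 1.6 the cross-section extends beyond the z = 0.4 cross-section by about 147.00 mm².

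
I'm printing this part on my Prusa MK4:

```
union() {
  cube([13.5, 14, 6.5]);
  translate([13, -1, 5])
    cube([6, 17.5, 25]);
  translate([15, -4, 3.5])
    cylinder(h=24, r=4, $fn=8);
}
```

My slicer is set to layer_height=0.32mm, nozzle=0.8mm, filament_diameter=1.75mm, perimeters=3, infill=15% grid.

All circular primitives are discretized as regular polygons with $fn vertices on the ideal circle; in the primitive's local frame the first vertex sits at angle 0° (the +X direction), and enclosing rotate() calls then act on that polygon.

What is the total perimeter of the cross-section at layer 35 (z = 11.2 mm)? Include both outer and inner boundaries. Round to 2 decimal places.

62.13 mm

At z = 11.2 mm: the cube does not reach this height (z outside [0, 6.5]); the cube at (13, -1) (footprint 6×17.5) is included at this height (perimeter 47.00 mm); the r=4 cylinder at (15, -4) gives a regular 8-gon of circumradius 4 (constant along its height) (perimeter = 2·8·4.000·sin(180°/8) = 24.49 mm); Combining (union): the regions partially overlap (shared area 2.38 mm²), so the edge portions inside another operand are dropped and the merged outline is re-measured after clipping — boundary = 62.13 mm. Overall, the cross-section is a single solid region. Total boundary length (outer) = 62.13 mm.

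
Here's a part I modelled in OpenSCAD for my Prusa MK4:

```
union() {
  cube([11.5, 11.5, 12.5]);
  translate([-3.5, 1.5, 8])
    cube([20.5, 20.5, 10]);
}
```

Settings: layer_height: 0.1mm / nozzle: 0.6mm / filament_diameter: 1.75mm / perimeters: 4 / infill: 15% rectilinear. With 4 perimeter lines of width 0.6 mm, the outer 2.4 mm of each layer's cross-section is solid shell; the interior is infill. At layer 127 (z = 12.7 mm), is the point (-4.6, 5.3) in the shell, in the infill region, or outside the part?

At z = 12.7 mm: the cube does not reach this height (z outside [0, 12.5]); the cube at (-3.5, 1.5) (footprint 20.5×20.5) is included at this height; Taking the union: only the 20.5×20.5 cube at (-3.5, 1.5) is present, so the union is just that shape — 1 connected region. Overall, the cross-section is a single solid region. The nearest boundary edge runs (-3.50, 22.00)→(-3.50, 1.50); distance from the point to it = 1.10 mm. The point is not inside any of the regions above, so it lies outside the cross-section (1.10 mm from the nearest boundary).

outside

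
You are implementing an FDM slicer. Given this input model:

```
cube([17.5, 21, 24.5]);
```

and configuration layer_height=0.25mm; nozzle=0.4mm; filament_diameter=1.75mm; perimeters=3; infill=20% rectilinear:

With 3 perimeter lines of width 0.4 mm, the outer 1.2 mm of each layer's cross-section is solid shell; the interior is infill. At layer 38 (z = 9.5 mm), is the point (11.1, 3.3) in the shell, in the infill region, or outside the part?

infill

At z = 9.5 mm: the cube (footprint 17.5×21) is included at this height. Overall, the cross-section is a single solid region. The nearest boundary edge runs (0.00, 0.00)→(17.50, 0.00); distance from the point to it = 3.30 mm. The point is inside the cross-section and 3.30 mm from the nearest boundary — more than the 1.2 mm shell width (3 × 0.4), so it's in the infill interior.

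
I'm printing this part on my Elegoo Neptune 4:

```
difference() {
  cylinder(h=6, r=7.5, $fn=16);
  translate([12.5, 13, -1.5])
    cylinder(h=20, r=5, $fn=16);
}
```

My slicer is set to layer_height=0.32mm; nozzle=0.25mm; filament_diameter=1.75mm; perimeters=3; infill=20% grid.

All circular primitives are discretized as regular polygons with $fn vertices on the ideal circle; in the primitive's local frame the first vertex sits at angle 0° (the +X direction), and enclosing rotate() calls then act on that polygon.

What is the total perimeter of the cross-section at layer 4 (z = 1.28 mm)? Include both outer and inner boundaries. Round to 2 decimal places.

46.82 mm

At z = 1.28 mm: the r=7.5 cylinder gives a regular 16-gon of circumradius 7.5 (constant along its height) (perimeter = 2·16·7.500·sin(180°/16) = 46.82 mm); the r=5 cylinder at (12.5, 13) gives a regular 16-gon of circumradius 5 (constant along its height) (perimeter = 2·16·5.000·sin(180°/16) = 31.21 mm); Subtracting the remaining from the first: starting from the r=7.5 cylinder, the r=5 cylinder at (12.5, 13) misses the remaining region (no effect) — boundary = 46.82 mm. Overall, the cross-section is a single solid region. Total boundary length (outer) = 46.82 mm.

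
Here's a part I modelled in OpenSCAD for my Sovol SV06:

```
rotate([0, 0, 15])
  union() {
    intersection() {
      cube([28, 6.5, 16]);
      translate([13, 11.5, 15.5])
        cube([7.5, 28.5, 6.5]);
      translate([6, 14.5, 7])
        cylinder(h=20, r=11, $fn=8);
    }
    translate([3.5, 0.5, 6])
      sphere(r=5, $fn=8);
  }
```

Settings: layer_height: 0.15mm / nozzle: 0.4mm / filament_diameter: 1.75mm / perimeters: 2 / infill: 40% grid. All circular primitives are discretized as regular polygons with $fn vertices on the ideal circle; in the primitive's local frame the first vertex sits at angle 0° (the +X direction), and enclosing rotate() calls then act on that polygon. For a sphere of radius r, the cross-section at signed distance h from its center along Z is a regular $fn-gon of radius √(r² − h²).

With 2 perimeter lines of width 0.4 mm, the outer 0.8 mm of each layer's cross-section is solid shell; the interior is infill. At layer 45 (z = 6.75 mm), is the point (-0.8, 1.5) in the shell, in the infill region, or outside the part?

At z = 6.75 mm: the 28×6.5 cube contributes its full rectangle; the cube at (13, 11.5) is not intersected at this z (z outside [15.5, 22]); the cylinder at (6, 14.5) is absent (z outside [7, 27]); Taking the intersection: at least one operand is absent at this height, so nothing remains; the sphere at (3.5, 0.5): section is a regular 8-gon, circumradius = √(r²−h²) = √(5²−0.75²) = 4.943; Merging all regions: only the r=5 sphere at (3.5, 0.5) is present, so the union is just that shape — 1 connected region; (whole slice rotated 15° about Z — lengths, areas and connectivity unchanged). Overall, the cross-section is a single solid region. Undo the 15° rotation: the query point maps to (-0.385, 1.656) in the un-rotated model frame. The nearest boundary edge runs (0.00, 4.00)→(-1.44, 0.50); distance from the point to it = 0.54 mm. The point is inside the cross-section, 0.54 mm from the nearest boundary — within the 0.8 mm shell band (2 × 0.4).

shell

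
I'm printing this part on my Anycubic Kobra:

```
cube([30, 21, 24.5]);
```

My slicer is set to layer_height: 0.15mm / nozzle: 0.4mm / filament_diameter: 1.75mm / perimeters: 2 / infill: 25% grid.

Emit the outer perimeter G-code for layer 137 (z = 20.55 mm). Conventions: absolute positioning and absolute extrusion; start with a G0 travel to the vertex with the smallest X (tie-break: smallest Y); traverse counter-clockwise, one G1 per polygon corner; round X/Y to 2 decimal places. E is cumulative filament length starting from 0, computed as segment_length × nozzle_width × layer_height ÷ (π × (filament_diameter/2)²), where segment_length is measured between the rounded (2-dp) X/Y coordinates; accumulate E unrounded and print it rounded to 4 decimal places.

G0 X0.00 Y0.00 Z20.55
G1 X30.00 Y0.00 E0.7484
G1 X30.00 Y21.00 E1.2722
G1 X0.00 Y21.00 E2.0206
G1 X0.00 Y0.00 E2.5444

At z = 20.55 mm: the cube is present — its section is the full 30×21 rectangle. The outline is a single polygon with 4 vertices. Extrusion per mm of travel: 0.4 × 0.15 / (π × 0.875²) = 0.024945. Accumulating E over each segment gives final E = 2.5444.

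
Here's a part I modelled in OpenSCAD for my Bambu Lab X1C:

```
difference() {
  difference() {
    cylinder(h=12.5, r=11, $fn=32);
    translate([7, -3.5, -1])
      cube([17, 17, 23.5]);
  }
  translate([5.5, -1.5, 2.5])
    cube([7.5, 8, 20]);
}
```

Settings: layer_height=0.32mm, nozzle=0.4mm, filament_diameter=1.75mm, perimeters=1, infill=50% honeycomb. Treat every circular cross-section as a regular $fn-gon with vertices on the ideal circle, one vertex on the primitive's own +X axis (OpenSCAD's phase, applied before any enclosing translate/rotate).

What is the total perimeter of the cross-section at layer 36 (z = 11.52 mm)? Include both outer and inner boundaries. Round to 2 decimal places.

74.10 mm

At z = 11.52 mm: the cylinder: section is a regular 32-gon, circumradius r=11 (perimeter = 2·32·11.000·sin(180°/32) = 69.00 mm); the cube at (7, -3.5) is present — its section is the full 17×17 rectangle (perimeter 68.00 mm); Subtracting the remaining from the first: starting from the r=11 cylinder, the 17×17 cube at (7, -3.5) partially overlaps it — only the 36.47 mm² overlap (of its 289.00 mm²) is removed, clipping the outline — boundary = 71.10 mm; the 7.5×8 cube at (5.5, -1.5) contributes its full rectangle (perimeter 31.00 mm); Taking the first minus the rest: starting from that combined region, the 7.5×8 cube at (5.5, -1.5) partially overlaps it — only the 12.00 mm² overlap (of its 60.00 mm²) is removed, clipping the outline — boundary = 74.10 mm. Overall, the cross-section is a single solid region. Total boundary length (outer) = 74.10 mm.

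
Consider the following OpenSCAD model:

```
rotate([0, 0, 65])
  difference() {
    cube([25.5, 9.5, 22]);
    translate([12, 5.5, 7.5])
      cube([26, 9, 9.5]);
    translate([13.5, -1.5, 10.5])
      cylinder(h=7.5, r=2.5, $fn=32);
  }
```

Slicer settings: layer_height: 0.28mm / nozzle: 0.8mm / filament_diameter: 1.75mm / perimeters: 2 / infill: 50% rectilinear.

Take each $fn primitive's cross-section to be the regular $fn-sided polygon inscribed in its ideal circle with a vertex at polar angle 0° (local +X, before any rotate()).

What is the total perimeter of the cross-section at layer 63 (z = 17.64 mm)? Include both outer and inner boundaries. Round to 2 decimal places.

At z = 17.64 mm: the 25.5×9.5 cube contributes its full rectangle (perimeter 70.00 mm); the cube at (12, 5.5) is not intersected at this z (z outside [7.5, 17]); the cylinder at (13.5, -1.5): section is a regular 32-gon, circumradius r=2.5 (perimeter = 2·32·2.500·sin(180°/32) = 15.68 mm); After the difference (first − rest): starting from the 25.5×9.5 cube, the r=2.5 cylinder at (13.5, -1.5) partially overlaps it — only the 2.76 mm² overlap (of its 19.51 mm²) is removed, clipping the outline — boundary = 70.64 mm; (whole slice rotated 65° about Z — lengths, areas and connectivity unchanged). Overall, the cross-section is a single solid region. Total boundary length (outer) = 70.64 mm.

70.64 mm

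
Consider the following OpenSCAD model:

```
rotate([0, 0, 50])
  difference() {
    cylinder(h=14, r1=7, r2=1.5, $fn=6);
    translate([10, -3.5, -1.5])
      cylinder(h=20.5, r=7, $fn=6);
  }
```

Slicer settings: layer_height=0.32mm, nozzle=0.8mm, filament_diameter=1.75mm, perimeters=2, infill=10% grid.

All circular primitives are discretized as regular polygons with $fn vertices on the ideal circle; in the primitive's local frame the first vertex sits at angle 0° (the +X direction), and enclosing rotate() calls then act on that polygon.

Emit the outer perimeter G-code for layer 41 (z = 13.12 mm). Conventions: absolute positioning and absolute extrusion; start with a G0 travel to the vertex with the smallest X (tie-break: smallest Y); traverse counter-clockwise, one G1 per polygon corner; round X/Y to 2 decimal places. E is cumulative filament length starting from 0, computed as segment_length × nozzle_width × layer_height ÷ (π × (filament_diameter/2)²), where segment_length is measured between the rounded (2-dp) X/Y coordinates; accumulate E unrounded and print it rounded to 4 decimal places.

G0 X-1.82 Y0.32 Z13.12
G1 X-1.19 Y-1.41 E0.1960
G1 X0.63 Y-1.73 E0.3926
G1 X1.82 Y-0.32 E0.5890
G1 X1.19 Y1.41 E0.7850
G1 X-0.63 Y1.73 E0.9816
G1 X-1.82 Y0.32 E1.1780

At z = 13.12 mm: the cone (r1=7→r2=1.5) has section circumradius 1.846 here — a regular 6-gon; the r=7 cylinder at (10, -3.5) contributes a regular 6-gon of circumradius 7; After the difference (first − rest): starting from the cone, the r=7 cylinder at (10, -3.5) misses the remaining region (no effect) — 1 connected region; (whole slice rotated 50° about Z — lengths, areas and connectivity unchanged). The outline is a single polygon with 6 vertices. Extrusion per mm of travel: 0.8 × 0.32 / (π × 0.875²) = 0.106432. Accumulating E over each segment gives final E = 1.1780.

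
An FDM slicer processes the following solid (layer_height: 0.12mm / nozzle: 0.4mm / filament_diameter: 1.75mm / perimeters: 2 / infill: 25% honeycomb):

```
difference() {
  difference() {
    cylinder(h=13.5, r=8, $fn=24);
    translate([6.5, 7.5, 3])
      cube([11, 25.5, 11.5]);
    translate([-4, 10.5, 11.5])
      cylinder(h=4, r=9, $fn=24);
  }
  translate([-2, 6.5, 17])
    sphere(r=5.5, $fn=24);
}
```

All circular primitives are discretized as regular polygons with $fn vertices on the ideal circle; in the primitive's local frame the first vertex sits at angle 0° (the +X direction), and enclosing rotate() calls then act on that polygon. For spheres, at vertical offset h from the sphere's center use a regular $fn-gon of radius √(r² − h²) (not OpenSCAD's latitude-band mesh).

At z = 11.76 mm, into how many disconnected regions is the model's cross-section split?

1

At z = 11.76 mm: the r=8 cylinder gives a regular 24-gon of circumradius 8 (constant along its height); the 11×25.5 cube at (6.5, 7.5) contributes its full rectangle; the cylinder at (-4, 10.5): section is a regular 24-gon, circumradius r=9; After the difference (first − rest): starting from the r=8 cylinder, the 11×25.5 cube at (6.5, 7.5) misses the remaining region (no effect); the r=9 cylinder at (-4, 10.5) partially overlaps it — only the 49.44 mm² overlap (of its 251.57 mm²) is removed, clipping the outline — 1 connected region; the r=5.5 sphere at (-2, 6.5) contributes a regular 24-gon of circumradius √(5.5²−5.24²) = 1.671; Taking the first minus the rest: starting from the result so far, the r=5.5 sphere at (-2, 6.5) misses the remaining region (no effect) — 1 connected region. The result has 1 disconnected region.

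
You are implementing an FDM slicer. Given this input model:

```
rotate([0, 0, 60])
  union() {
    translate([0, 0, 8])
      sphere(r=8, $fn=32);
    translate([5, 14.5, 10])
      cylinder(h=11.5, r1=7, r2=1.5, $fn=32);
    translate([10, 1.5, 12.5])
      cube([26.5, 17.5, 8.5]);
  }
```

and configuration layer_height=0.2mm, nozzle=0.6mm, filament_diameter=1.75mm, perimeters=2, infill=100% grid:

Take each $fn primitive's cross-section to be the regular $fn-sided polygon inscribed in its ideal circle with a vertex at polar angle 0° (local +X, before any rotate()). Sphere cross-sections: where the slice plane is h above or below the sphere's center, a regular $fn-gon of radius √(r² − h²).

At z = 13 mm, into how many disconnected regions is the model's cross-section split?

At z = 13 mm: the sphere: section is a regular 32-gon, circumradius = √(r²−h²) = √(8²−5²) = 6.245; the cone at (5, 14.5): at t=0.261 of its height the radius interpolates to r₁+(r₂−r₁)t = 5.565, giving a regular 32-gon of that circumradius; the cube at (10, 1.5) is present — its section is the full 26.5×17.5 rectangle; Merging all regions: the regions partially overlap (shared area 1.78 mm²), so overlapping operands fuse into one piece — 2 connected regions; (rotated 60° about Z; rotation is an isometry so areas/perimeters/island counts are preserved). The result has 2 disconnected regions.

2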